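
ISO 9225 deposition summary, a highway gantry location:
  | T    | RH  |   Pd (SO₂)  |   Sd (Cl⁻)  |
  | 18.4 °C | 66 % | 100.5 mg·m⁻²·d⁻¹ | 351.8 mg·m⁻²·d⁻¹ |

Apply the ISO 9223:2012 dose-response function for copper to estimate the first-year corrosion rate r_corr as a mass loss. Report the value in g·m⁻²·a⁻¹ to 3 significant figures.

r_corr = 15.8 g·m⁻²·a⁻¹

copper: temperature factor f = -0.080·(8.4) = -0.6720
  SO₂ term: 0.0053·100.5^0.26·exp(0.059·66-0.6720) = 0.4407
  Sd branch = 0.01025·Sd^0.27·e^(0.036·RH+0.049·T) = 1.323 μm/a
  r_corr = 0.4407 + 1.323 = 1.764 μm/a
Convert to mass loss: 1.764 μm/a × 8.96 g/cm³ = 15.81 g·m⁻²·a⁻¹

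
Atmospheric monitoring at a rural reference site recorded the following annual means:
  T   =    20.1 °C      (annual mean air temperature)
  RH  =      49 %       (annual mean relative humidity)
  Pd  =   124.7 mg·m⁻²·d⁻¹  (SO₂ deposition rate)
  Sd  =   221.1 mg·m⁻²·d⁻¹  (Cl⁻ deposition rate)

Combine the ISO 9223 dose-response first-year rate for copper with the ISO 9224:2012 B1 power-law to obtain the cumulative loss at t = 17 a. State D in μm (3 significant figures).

D(17) = 5.54 μm

copper: temperature factor f = -0.080·(10.1) = -0.8080
  sulphur-dioxide contribution → 0.1492 μm/a
  chloride contribution → 0.688 μm/a
  total first-year rate 0.8372 μm/a
ISO 9224: D(t) = r_corr · t^b with b = 0.667 (copper, B1)
  D(17) = 0.8372 × 17^0.667 = 0.8372 × 6.618 = 5.541 μm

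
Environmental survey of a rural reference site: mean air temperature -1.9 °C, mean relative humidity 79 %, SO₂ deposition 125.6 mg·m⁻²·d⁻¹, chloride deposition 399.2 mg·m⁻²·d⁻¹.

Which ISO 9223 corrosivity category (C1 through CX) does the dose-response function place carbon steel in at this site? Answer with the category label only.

C4

carbon steel: T≤10 °C ⇒ hinge +0.150·(-1.9−10) = -1.7850
  Pd branch = 1.77·Pd^0.52·e^(0.02·RH+f) = 17.8 μm/a
  Sd branch = 0.102·Sd^0.62·e^(0.033·RH+0.04·T) = 52.55 μm/a
  sum: 17.8 + 52.55 → r_corr = 70.35 μm/a
Category bounds: 50…80 μm/a bracket r_corr ⇒ C4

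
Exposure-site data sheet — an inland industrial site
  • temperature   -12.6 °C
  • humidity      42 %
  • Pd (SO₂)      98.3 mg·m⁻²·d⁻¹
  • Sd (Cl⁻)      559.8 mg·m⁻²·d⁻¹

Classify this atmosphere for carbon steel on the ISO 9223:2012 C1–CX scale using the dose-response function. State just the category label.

carbon steel: temperature factor f = +0.150·(-22.6) = -3.3900
  SO₂ term: 1.77·98.3^0.52·exp(0.02·42-3.3900) = 1.502
  Cl⁻ term: 0.102·559.8^0.62·exp(0.033·42+0.04·-12.6) = 12.46
  r_corr = 1.502 + 12.46 = 13.96 μm/a
14 μm/a falls in (1.3, 25] for carbon steel → category C2

C2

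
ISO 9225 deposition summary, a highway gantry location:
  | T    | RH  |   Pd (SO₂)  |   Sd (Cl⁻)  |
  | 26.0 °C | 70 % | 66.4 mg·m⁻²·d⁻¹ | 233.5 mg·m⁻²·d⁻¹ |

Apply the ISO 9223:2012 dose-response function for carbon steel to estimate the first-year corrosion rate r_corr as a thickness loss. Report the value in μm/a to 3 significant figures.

carbon steel: temperature factor f = -0.054·(16.0) = -0.8640
  sulphur-dioxide contribution → 26.81 μm/a
  chloride contribution → 85.47 μm/a
  ⇒ r_corr(carbon steel) = 112.3 μm/a

r_corr = 112 μm/a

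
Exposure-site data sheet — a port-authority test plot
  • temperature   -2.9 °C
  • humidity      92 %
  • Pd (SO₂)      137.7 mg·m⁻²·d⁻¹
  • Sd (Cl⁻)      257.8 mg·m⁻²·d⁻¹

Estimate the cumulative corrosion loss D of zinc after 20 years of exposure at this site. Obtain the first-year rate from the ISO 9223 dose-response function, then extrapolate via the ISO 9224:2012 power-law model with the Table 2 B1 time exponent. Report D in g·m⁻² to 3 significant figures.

D(20) = 443 g·m⁻²

zinc: temperature factor f = +0.038·(-12.9) = -0.4902
  SO₂ term: 0.0129·137.7^0.44·exp(0.046·92-0.4902) = 4.751
  Sd branch = 0.0175·Sd^0.57·e^(0.008·RH+0.085·T) = 0.6762 μm/a
  sum: 4.751 + 0.6762 → r_corr = 5.427 μm/a
Power-law: D(20) = r_corr · 20^0.813
  D(20) = 5.427 × 20^0.813 = 5.427 × 11.42 = 61.99 μm
  Mass loss = 61.99 μm × 7.14 g/cm³ = 442.6 g·m⁻²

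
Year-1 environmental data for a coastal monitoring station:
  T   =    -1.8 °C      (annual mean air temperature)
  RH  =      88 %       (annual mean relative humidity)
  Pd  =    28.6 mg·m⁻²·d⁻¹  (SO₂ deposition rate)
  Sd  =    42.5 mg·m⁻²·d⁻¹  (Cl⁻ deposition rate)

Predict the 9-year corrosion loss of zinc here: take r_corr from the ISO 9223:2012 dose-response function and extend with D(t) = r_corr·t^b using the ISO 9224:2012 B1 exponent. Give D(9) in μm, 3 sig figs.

zinc: temperature factor f = +0.038·(-11.8) = -0.4484
  sulphur-dioxide contribution → 2.064 μm/a
  chloride contribution → 0.2573 μm/a
  total first-year rate 2.321 μm/a
ISO 9224: D(t) = r_corr · t^b with b = 0.813 (zinc, B1)
  D(9) = 2.321 × 9^0.813 = 2.321 × 5.968 = 13.85 μm

D(9) = 13.9 μm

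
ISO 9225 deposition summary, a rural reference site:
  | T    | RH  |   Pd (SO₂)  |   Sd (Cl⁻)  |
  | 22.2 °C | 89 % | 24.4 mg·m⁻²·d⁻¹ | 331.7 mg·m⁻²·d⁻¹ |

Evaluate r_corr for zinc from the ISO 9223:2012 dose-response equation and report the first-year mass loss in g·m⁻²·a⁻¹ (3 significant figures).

r_corr = 55.4 g·m⁻²·a⁻¹

zinc: f(T) = -0.071·(T−10) [T>10 °C] = -0.8662
  SO₂ term: 0.0129·24.4^0.44·exp(0.046·89-0.8662) = 1.327
  Cl⁻ term: 0.0175·331.7^0.57·exp(0.008·89+0.085·22.2) = 6.436
  r_corr = 1.327 + 6.436 = 7.763 μm/a
Convert to mass loss: 7.763 μm/a × 7.14 g/cm³ = 55.43 g·m⁻²·a⁻¹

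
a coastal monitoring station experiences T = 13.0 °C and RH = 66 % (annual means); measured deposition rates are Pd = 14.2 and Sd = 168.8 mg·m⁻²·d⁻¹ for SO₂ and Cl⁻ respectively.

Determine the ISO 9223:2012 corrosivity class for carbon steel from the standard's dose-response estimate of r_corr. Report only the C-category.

carbon steel: T>10 °C ⇒ hinge -0.054·(13.0−10) = -0.1620
  sulphur-dioxide contribution → 22.39 μm/a
  chloride contribution → 36.42 μm/a
  ⇒ r_corr(carbon steel) = 58.81 μm/a
ISO 9223 Table 2 (carbon steel): 50 < 58.8 ≤ 80 μm/a ⇒ C4

C4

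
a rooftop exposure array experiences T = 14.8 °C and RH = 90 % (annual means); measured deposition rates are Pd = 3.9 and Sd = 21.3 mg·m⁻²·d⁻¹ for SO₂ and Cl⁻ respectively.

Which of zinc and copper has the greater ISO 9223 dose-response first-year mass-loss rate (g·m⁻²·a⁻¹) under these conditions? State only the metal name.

copper

zinc: temperature factor f = -0.071·(4.8) = -0.3408
  sulphur-dioxide contribution → 1.049 μm/a
  chloride contribution → 0.7232 μm/a
  ⇒ r_corr(zinc) = 1.772 μm/a
  mass loss = 1.772 μm/a × 7.14 g/cm³ = 12.65 g·m⁻²·a⁻¹
copper: temperature factor f = -0.080·(4.8) = -0.3840
  sulphur-dioxide contribution → 1.041 μm/a
  chloride contribution → 1.234 μm/a
  total first-year rate 2.275 μm/a
  mass loss = 2.275 μm/a × 8.96 g/cm³ = 20.38 g·m⁻²·a⁻¹
Ordering by g·m⁻²·a⁻¹: copper (20.4) > zinc (12.7)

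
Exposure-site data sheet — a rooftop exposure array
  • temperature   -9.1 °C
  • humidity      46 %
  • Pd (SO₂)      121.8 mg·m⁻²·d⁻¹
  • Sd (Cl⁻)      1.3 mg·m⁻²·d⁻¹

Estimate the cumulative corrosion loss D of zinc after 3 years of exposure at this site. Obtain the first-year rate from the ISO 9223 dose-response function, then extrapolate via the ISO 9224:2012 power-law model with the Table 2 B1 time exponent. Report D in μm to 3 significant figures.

D(3) = 1.08 μm

zinc: temperature factor f = +0.038·(-19.1) = -0.7258
  sulphur-dioxide contribution → 0.4286 μm/a
  chloride contribution → 0.01355 μm/a
  ⇒ r_corr(zinc) = 0.4421 μm/a
Long-term exponent b (ISO 9224 Table 2, B1) = 0.813
  D(3) = 0.4421 × 3^0.813 = 0.4421 × 2.443 = 1.08 μm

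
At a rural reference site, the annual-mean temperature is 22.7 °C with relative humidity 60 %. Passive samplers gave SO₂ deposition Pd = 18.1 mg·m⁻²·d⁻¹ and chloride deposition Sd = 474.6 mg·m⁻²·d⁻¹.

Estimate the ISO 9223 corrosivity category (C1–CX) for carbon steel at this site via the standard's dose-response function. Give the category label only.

carbon steel: f(T) = -0.054·(T−10) [T>10 °C] = -0.6858
  SO₂ term: 1.77·18.1^0.52·exp(0.02·60-0.6858) = 13.34
  Sd branch = 0.102·Sd^0.62·e^(0.033·RH+0.04·T) = 83.59 μm/a
  r_corr = 13.34 + 83.59 = 96.94 μm/a
Category bounds: 80…200 μm/a bracket r_corr ⇒ C5

C5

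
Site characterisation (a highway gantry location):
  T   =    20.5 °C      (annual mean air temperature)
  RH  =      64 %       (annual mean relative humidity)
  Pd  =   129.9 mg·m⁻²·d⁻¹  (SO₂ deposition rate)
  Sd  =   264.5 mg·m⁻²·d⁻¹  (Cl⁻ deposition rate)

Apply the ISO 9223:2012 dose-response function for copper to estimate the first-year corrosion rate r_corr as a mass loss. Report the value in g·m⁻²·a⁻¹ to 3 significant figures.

r_corr = 14.5 g·m⁻²·a⁻¹

copper: T>10 °C ⇒ hinge -0.080·(20.5−10) = -0.8400
  Pd branch = 0.0053·Pd^0.26·e^(0.059·RH+f) = 0.3539 μm/a
  Cl⁻ term: 0.01025·264.5^0.27·exp(0.036·64+0.049·20.5) = 1.264
  sum: 0.3539 + 1.264 → r_corr = 1.618 μm/a
Convert to mass loss: 1.618 μm/a × 8.96 g/cm³ = 14.49 g·m⁻²·a⁻¹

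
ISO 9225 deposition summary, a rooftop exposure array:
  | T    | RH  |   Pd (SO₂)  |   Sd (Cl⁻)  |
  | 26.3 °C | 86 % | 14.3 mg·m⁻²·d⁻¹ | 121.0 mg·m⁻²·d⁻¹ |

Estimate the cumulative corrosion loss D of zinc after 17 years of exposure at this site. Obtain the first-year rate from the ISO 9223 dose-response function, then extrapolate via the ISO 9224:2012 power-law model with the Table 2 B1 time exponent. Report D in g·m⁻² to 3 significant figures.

zinc: T>10 °C ⇒ hinge -0.071·(26.3−10) = -1.1573
  sulphur-dioxide contribution → 0.683 μm/a
  chloride contribution → 5.011 μm/a
  total first-year rate 5.694 μm/a
Long-term exponent b (ISO 9224 Table 2, B1) = 0.813
  D(17) = 5.694 × 17^0.813 = 5.694 × 10.01 = 56.98 μm
  Mass loss = 56.98 μm × 7.14 g/cm³ = 406.8 g·m⁻²

D(17) = 407 g·m⁻²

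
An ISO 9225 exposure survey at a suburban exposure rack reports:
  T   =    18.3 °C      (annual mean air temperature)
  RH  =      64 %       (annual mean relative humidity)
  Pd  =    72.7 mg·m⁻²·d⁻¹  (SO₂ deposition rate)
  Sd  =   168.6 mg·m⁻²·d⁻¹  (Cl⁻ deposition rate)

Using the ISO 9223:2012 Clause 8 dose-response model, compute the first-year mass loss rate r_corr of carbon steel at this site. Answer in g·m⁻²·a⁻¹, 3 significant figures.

r_corr = 627 g·m⁻²·a⁻¹

carbon steel: T>10 °C ⇒ hinge -0.054·(18.3−10) = -0.4482
  SO₂ term: 1.77·72.7^0.52·exp(0.02·64-0.4482) = 37.78
  Cl⁻ term: 0.102·168.6^0.62·exp(0.033·64+0.04·18.3) = 42.11
  sum: 37.78 + 42.11 → r_corr = 79.89 μm/a
Convert to mass loss: 79.89 μm/a × 7.85 g/cm³ = 627.1 g·m⁻²·a⁻¹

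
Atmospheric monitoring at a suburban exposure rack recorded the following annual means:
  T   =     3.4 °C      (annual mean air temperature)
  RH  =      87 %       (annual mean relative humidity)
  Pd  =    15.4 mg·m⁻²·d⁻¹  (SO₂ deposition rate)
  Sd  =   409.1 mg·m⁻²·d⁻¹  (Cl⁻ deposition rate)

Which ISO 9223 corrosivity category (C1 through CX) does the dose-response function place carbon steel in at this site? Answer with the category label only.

carbon steel: T≤10 °C ⇒ hinge +0.150·(3.4−10) = -0.9900
  Pd branch = 1.77·Pd^0.52·e^(0.02·RH+f) = 15.53 μm/a
  Sd branch = 0.102·Sd^0.62·e^(0.033·RH+0.04·T) = 85.87 μm/a
  sum: 15.53 + 85.87 → r_corr = 101.4 μm/a
Category bounds: 80…200 μm/a bracket r_corr ⇒ C5

C5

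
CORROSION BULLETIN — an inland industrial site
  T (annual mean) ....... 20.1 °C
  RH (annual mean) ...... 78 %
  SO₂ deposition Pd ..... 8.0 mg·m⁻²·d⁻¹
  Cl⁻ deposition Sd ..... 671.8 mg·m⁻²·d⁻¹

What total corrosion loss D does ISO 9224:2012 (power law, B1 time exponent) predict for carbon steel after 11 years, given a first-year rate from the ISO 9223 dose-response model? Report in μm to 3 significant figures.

carbon steel: T>10 °C ⇒ hinge -0.054·(20.1−10) = -0.5454
  SO₂ term: 1.77·8.0^0.52·exp(0.02·78-0.5454) = 14.4
  Cl⁻ term: 0.102·671.8^0.62·exp(0.033·78+0.04·20.1) = 169.3
  r_corr = 14.4 + 169.3 = 183.6 μm/a
Long-term exponent b (ISO 9224 Table 2, B1) = 0.523
  D(11) = 183.6 × 11^0.523 = 183.6 × 3.505 = 643.6 μm

D(11) = 644 μm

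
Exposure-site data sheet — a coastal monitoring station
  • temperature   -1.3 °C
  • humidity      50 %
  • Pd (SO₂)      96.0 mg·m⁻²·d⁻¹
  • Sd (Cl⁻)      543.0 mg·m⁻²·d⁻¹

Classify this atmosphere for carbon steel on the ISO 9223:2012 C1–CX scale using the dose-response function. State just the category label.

C3

carbon steel: T≤10 °C ⇒ hinge +0.150·(-1.3−10) = -1.6950
  Pd branch = 1.77·Pd^0.52·e^(0.02·RH+f) = 9.482 μm/a
  Sd branch = 0.102·Sd^0.62·e^(0.033·RH+0.04·T) = 25.01 μm/a
  sum: 9.482 + 25.01 → r_corr = 34.5 μm/a
34.5 μm/a falls in (25, 50] for carbon steel → category C3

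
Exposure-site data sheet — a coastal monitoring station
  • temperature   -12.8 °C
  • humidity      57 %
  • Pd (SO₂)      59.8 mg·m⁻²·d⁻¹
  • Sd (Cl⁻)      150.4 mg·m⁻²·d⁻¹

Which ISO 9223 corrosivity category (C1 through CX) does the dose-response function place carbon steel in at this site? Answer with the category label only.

C2

carbon steel: T≤10 °C ⇒ hinge +0.150·(-12.8−10) = -3.4200
  SO₂ term: 1.77·59.8^0.52·exp(0.02·57-3.4200) = 1.519
  Sd branch = 0.102·Sd^0.62·e^(0.033·RH+0.04·T) = 8.975 μm/a
  sum: 1.519 + 8.975 → r_corr = 10.49 μm/a
10.5 μm/a falls in (1.3, 25] for carbon steel → category C2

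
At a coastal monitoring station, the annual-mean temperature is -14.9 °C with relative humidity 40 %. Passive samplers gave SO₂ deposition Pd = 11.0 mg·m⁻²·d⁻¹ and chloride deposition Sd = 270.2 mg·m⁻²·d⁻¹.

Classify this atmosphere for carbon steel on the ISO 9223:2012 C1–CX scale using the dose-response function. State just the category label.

carbon steel: f(T) = +0.150·(T−10) [T≤10 °C] = -3.7350
  Pd branch = 1.77·Pd^0.52·e^(0.02·RH+f) = 0.3272 μm/a
  Sd branch = 0.102·Sd^0.62·e^(0.033·RH+0.04·T) = 6.771 μm/a
  r_corr = 0.3272 + 6.771 = 7.099 μm/a
ISO 9223 Table 2 (carbon steel): 1.3 < 7.1 ≤ 25 μm/a ⇒ C2

C2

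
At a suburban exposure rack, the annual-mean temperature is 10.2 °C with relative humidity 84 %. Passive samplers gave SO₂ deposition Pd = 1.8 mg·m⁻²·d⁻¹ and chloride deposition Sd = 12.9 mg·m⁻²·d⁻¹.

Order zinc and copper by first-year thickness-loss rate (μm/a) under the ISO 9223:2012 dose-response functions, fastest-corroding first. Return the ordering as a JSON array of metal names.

["copper", "zinc"]

zinc: temperature factor f = -0.071·(0.2) = -0.0142
  SO₂ term: 0.0129·1.8^0.44·exp(0.046·84-0.0142) = 0.785
  Sd branch = 0.0175·Sd^0.57·e^(0.008·RH+0.085·T) = 0.3503 μm/a
  r_corr = 0.785 + 0.3503 = 1.135 μm/a
copper: temperature factor f = -0.080·(0.2) = -0.0160
  SO₂ term: 0.0053·1.8^0.26·exp(0.059·84-0.0160) = 0.8631
  Sd branch = 0.01025·Sd^0.27·e^(0.036·RH+0.049·T) = 0.6933 μm/a
  sum: 0.8631 + 0.6933 → r_corr = 1.556 μm/a
Ordering by μm/a: copper (1.56) > zinc (1.14)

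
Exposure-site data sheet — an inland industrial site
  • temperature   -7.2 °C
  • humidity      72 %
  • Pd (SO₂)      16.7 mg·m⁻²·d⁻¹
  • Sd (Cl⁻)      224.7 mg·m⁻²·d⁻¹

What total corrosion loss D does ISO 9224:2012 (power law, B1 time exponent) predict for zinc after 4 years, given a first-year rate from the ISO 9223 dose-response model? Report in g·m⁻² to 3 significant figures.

D(4) = 22.2 g·m⁻²

zinc: f(T) = +0.038·(T−10) [T≤10 °C] = -0.6536
  SO₂ term: 0.0129·16.7^0.44·exp(0.046·72-0.6536) = 0.6355
  Sd branch = 0.0175·Sd^0.57·e^(0.008·RH+0.085·T) = 0.3697 μm/a
  r_corr = 0.6355 + 0.3697 = 1.005 μm/a
ISO 9224: D(t) = r_corr · t^b with b = 0.813 (zinc, B1)
  D(4) = 1.005 × 4^0.813 = 1.005 × 3.087 = 3.103 μm
  Mass loss = 3.103 μm × 7.14 g/cm³ = 22.15 g·m⁻²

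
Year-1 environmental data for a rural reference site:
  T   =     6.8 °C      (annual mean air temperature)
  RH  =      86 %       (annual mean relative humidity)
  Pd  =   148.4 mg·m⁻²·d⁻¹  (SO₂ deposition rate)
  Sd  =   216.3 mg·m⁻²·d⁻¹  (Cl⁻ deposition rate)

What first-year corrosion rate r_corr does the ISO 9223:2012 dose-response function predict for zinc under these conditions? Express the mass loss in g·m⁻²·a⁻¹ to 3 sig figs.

r_corr = 48.0 g·m⁻²·a⁻¹

zinc: T≤10 °C ⇒ hinge +0.038·(6.8−10) = -0.1216
  sulphur-dioxide contribution → 5.386 μm/a
  chloride contribution → 1.33 μm/a
  ⇒ r_corr(zinc) = 6.716 μm/a
Convert to mass loss: 6.716 μm/a × 7.14 g/cm³ = 47.95 g·m⁻²·a⁻¹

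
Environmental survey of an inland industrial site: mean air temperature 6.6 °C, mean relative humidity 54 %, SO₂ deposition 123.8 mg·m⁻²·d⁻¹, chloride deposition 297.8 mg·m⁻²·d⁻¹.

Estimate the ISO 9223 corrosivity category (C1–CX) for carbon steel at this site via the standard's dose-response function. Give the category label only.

C4

carbon steel: T≤10 °C ⇒ hinge +0.150·(6.6−10) = -0.5100
  Pd branch = 1.77·Pd^0.52·e^(0.02·RH+f) = 38.35 μm/a
  Cl⁻ term: 0.102·297.8^0.62·exp(0.033·54+0.04·6.6) = 26.98
  r_corr = 38.35 + 26.98 = 65.32 μm/a
ISO 9223 Table 2 (carbon steel): 50 < 65.3 ≤ 80 μm/a ⇒ C4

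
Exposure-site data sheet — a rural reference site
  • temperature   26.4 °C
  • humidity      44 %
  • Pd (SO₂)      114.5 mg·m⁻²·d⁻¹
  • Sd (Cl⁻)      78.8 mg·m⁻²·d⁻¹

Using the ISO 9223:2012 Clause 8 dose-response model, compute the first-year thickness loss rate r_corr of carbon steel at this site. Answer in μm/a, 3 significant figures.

carbon steel: T>10 °C ⇒ hinge -0.054·(26.4−10) = -0.8856
  SO₂ term: 1.77·114.5^0.52·exp(0.02·44-0.8856) = 20.71
  Sd branch = 0.102·Sd^0.62·e^(0.033·RH+0.04·T) = 18.78 μm/a
  sum: 20.71 + 18.78 → r_corr = 39.49 μm/a

r_corr = 39.5 μm/a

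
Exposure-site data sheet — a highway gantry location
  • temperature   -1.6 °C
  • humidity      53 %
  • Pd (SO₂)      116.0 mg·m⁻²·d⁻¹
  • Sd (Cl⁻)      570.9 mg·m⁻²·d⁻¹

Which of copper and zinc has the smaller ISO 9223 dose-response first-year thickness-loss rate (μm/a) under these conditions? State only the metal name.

copper: T≤10 °C ⇒ hinge +0.126·(-1.6−10) = -1.4616
  SO₂ term: 0.0053·116.0^0.26·exp(0.059·53-1.4616) = 0.09645
  Sd branch = 0.01025·Sd^0.27·e^(0.036·RH+0.049·T) = 0.3545 μm/a
  r_corr = 0.09645 + 0.3545 = 0.4509 μm/a
zinc: T≤10 °C ⇒ hinge +0.038·(-1.6−10) = -0.4408
  Pd branch = 0.0129·Pd^0.44·e^(0.046·RH+f) = 0.7697 μm/a
  Cl⁻ term: 0.0175·570.9^0.57·exp(0.008·53+0.085·-1.6) = 0.8697
  sum: 0.7697 + 0.8697 → r_corr = 1.639 μm/a
Ordering by μm/a: zinc (1.64) > copper (0.451)

copper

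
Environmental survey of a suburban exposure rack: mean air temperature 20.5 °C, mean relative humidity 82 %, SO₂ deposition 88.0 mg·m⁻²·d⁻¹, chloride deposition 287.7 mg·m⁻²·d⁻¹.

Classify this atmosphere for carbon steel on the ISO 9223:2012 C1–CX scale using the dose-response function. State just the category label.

C5

carbon steel: T>10 °C ⇒ hinge -0.054·(20.5−10) = -0.5670
  sulphur-dioxide contribution → 53.1 μm/a
  chloride contribution → 116 μm/a
  total first-year rate 169.1 μm/a
Category bounds: 80…200 μm/a bracket r_corr ⇒ C5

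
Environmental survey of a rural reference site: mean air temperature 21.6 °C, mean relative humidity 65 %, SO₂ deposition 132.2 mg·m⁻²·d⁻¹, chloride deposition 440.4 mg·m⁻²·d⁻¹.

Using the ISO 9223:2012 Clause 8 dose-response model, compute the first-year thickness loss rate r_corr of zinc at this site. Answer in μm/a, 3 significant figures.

r_corr = 6.90 μm/a

zinc: f(T) = -0.071·(T−10) [T>10 °C] = -0.8236
  Pd branch = 0.0129·Pd^0.44·e^(0.046·RH+f) = 0.9656 μm/a
  Cl⁻ term: 0.0175·440.4^0.57·exp(0.008·65+0.085·21.6) = 5.932
  r_corr = 0.9656 + 5.932 = 6.898 μm/a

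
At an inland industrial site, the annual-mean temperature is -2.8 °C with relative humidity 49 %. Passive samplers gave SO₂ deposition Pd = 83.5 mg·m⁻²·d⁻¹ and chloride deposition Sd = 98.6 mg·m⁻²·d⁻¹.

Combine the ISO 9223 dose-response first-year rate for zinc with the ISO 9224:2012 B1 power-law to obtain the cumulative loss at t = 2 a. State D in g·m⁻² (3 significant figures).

D(2) = 10.1 g·m⁻²

zinc: temperature factor f = +0.038·(-12.8) = -0.4864
  Pd branch = 0.0129·Pd^0.44·e^(0.046·RH+f) = 0.5294 μm/a
  Sd branch = 0.0175·Sd^0.57·e^(0.008·RH+0.085·T) = 0.2795 μm/a
  r_corr = 0.5294 + 0.2795 = 0.8089 μm/a
Power-law: D(2) = r_corr · 2^0.813
  D(2) = 0.8089 × 2^0.813 = 0.8089 × 1.757 = 1.421 μm
  Mass loss = 1.421 μm × 7.14 g/cm³ = 10.15 g·m⁻²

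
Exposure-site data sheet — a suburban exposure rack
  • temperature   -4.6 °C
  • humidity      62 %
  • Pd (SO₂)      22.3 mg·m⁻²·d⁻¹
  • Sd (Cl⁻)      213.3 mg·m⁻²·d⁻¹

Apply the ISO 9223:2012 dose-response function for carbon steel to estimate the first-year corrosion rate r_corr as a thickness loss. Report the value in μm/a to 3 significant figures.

r_corr = 21.7 μm/a

carbon steel: temperature factor f = +0.150·(-14.6) = -2.1900
  Pd branch = 1.77·Pd^0.52·e^(0.02·RH+f) = 3.44 μm/a
  Cl⁻ term: 0.102·213.3^0.62·exp(0.033·62+0.04·-4.6) = 18.25
  sum: 3.44 + 18.25 → r_corr = 21.69 μm/a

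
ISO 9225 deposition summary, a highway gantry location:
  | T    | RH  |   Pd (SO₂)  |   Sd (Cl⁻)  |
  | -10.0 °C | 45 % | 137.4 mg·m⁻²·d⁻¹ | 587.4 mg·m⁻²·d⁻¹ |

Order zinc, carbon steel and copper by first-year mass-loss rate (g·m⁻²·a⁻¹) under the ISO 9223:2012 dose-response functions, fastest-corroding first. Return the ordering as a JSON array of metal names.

["carbon steel", "zinc", "copper"]

zinc: T≤10 °C ⇒ hinge +0.038·(-10.0−10) = -0.7600
  Pd branch = 0.0129·Pd^0.44·e^(0.046·RH+f) = 0.4171 μm/a
  Cl⁻ term: 0.0175·587.4^0.57·exp(0.008·45+0.085·-10.0) = 0.406
  sum: 0.4171 + 0.406 → r_corr = 0.8231 μm/a
  mass loss = 0.8231 μm/a × 7.14 g/cm³ = 5.877 g·m⁻²·a⁻¹
carbon steel: f(T) = +0.150·(T−10) [T≤10 °C] = -3.0000
  SO₂ term: 1.77·137.4^0.52·exp(0.02·45-3.0000) = 2.804
  Cl⁻ term: 0.102·587.4^0.62·exp(0.033·45+0.04·-10.0) = 15.72
  r_corr = 2.804 + 15.72 = 18.53 μm/a
  mass loss = 18.53 μm/a × 7.85 g/cm³ = 145.4 g·m⁻²·a⁻¹
copper: temperature factor f = +0.126·(-20.0) = -2.5200
  SO₂ term: 0.0053·137.4^0.26·exp(0.059·45-2.5200) = 0.02182
  Cl⁻ term: 0.01025·587.4^0.27·exp(0.036·45+0.049·-10.0) = 0.1775
  r_corr = 0.02182 + 0.1775 = 0.1993 μm/a
  mass loss = 0.1993 μm/a × 8.96 g/cm³ = 1.785 g·m⁻²·a⁻¹
Ordering by g·m⁻²·a⁻¹: carbon steel (145) > zinc (5.88) > copper (1.79)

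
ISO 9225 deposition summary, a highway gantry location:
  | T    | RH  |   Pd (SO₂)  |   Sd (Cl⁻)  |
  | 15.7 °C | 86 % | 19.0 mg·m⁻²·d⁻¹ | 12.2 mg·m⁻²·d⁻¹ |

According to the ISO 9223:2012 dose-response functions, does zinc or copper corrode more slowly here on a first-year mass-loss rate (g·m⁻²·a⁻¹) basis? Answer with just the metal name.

zinc

zinc: T>10 °C ⇒ hinge -0.071·(15.7−10) = -0.4047
  Pd branch = 0.0129·Pd^0.44·e^(0.046·RH+f) = 1.643 μm/a
  Cl⁻ term: 0.0175·12.2^0.57·exp(0.008·86+0.085·15.7) = 0.5503
  r_corr = 1.643 + 0.5503 = 2.193 μm/a
  mass loss = 2.193 μm/a × 7.14 g/cm³ = 15.66 g·m⁻²·a⁻¹
copper: T>10 °C ⇒ hinge -0.080·(15.7−10) = -0.4560
  Pd branch = 0.0053·Pd^0.26·e^(0.059·RH+f) = 1.154 μm/a
  Sd branch = 0.01025·Sd^0.27·e^(0.036·RH+0.049·T) = 0.961 μm/a
  r_corr = 1.154 + 0.961 = 2.115 μm/a
  mass loss = 2.115 μm/a × 8.96 g/cm³ = 18.95 g·m⁻²·a⁻¹
Ordering by g·m⁻²·a⁻¹: copper (19) > zinc (15.7)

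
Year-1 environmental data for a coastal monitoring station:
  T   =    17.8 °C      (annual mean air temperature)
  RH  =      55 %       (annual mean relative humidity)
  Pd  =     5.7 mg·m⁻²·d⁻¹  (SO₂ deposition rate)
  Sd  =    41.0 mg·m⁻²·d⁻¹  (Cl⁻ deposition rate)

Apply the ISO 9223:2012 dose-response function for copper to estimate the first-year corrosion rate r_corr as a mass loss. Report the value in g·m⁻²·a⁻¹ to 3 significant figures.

r_corr = 5.36 g·m⁻²·a⁻¹

copper: temperature factor f = -0.080·(7.8) = -0.6240
  sulphur-dioxide contribution → 0.1146 μm/a
  chloride contribution → 0.484 μm/a
  ⇒ r_corr(copper) = 0.5986 μm/a
Convert to mass loss: 0.5986 μm/a × 8.96 g/cm³ = 5.363 g·m⁻²·a⁻¹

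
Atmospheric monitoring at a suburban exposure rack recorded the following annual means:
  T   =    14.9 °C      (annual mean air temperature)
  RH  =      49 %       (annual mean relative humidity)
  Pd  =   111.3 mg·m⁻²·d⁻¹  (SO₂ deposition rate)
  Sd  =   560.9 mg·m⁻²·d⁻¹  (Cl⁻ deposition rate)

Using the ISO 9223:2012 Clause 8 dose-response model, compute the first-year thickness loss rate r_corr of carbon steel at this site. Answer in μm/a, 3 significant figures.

r_corr = 89.2 μm/a

carbon steel: f(T) = -0.054·(T−10) [T>10 °C] = -0.2646
  Pd branch = 1.77·Pd^0.52·e^(0.02·RH+f) = 41.96 μm/a
  Cl⁻ term: 0.102·560.9^0.62·exp(0.033·49+0.04·14.9) = 47.21
  sum: 41.96 + 47.21 → r_corr = 89.17 μm/a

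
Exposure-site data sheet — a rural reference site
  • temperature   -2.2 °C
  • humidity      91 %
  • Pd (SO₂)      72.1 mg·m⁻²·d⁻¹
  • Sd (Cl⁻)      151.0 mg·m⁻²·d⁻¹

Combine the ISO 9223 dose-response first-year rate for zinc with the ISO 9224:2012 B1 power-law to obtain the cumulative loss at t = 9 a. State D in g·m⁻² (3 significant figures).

zinc: T≤10 °C ⇒ hinge +0.038·(-2.2−10) = -0.4636
  sulphur-dioxide contribution → 3.505 μm/a
  chloride contribution → 0.5248 μm/a
  total first-year rate 4.03 μm/a
Power-law: D(9) = r_corr · 9^0.813
  D(9) = 4.03 × 9^0.813 = 4.03 × 5.968 = 24.05 μm
  Mass loss = 24.05 μm × 7.14 g/cm³ = 171.7 g·m⁻²

D(9) = 172 g·m⁻²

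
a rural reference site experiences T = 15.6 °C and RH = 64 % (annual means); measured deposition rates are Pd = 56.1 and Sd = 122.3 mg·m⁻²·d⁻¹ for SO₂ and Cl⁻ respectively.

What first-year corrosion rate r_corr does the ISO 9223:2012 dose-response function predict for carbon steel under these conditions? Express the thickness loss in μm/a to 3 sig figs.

carbon steel: f(T) = -0.054·(T−10) [T>10 °C] = -0.3024
  Pd branch = 1.77·Pd^0.52·e^(0.02·RH+f) = 38.19 μm/a
  Cl⁻ term: 0.102·122.3^0.62·exp(0.033·64+0.04·15.6) = 30.98
  sum: 38.19 + 30.98 → r_corr = 69.17 μm/a

r_corr = 69.2 μm/a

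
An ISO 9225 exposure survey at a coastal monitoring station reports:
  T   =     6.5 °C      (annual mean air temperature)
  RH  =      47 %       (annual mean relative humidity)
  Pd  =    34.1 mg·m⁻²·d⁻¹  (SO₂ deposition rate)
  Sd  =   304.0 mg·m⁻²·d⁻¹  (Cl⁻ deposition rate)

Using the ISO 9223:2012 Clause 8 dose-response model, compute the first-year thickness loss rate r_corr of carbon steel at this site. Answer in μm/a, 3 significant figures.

r_corr = 38.4 μm/a

carbon steel: temperature factor f = +0.150·(-3.5) = -0.5250
  sulphur-dioxide contribution → 16.8 μm/a
  chloride contribution → 21.6 μm/a
  total first-year rate 38.4 μm/a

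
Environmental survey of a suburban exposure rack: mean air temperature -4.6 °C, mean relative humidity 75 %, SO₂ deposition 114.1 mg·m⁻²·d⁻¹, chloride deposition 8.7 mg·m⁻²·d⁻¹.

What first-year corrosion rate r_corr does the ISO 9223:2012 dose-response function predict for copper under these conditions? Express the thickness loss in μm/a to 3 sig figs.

copper: temperature factor f = +0.126·(-14.6) = -1.8396
  sulphur-dioxide contribution → 0.241 μm/a
  chloride contribution → 0.2183 μm/a
  total first-year rate 0.4593 μm/a

r_corr = 0.459 μm/a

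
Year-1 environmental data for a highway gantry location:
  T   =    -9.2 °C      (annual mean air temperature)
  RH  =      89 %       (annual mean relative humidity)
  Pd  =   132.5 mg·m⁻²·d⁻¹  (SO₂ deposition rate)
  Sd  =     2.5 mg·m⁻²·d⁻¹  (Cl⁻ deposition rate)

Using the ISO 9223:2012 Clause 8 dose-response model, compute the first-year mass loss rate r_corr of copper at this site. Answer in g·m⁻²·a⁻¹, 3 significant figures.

r_corr = 4.72 g·m⁻²·a⁻¹

copper: temperature factor f = +0.126·(-19.2) = -2.4192
  sulphur-dioxide contribution → 0.3205 μm/a
  chloride contribution → 0.206 μm/a
  total first-year rate 0.5265 μm/a
Convert to mass loss: 0.5265 μm/a × 8.96 g/cm³ = 4.718 g·m⁻²·a⁻¹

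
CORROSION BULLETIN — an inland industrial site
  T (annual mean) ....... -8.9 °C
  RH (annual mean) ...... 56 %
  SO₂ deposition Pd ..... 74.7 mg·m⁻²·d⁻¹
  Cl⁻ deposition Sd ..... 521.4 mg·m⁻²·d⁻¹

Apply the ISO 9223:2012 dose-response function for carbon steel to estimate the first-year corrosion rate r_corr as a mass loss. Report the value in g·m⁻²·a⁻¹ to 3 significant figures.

r_corr = 196 g·m⁻²·a⁻¹

carbon steel: temperature factor f = +0.150·(-18.9) = -2.8350
  Pd branch = 1.77·Pd^0.52·e^(0.02·RH+f) = 3.001 μm/a
  Cl⁻ term: 0.102·521.4^0.62·exp(0.033·56+0.04·-8.9) = 21.94
  sum: 3.001 + 21.94 → r_corr = 24.94 μm/a
Convert to mass loss: 24.94 μm/a × 7.85 g/cm³ = 195.8 g·m⁻²·a⁻¹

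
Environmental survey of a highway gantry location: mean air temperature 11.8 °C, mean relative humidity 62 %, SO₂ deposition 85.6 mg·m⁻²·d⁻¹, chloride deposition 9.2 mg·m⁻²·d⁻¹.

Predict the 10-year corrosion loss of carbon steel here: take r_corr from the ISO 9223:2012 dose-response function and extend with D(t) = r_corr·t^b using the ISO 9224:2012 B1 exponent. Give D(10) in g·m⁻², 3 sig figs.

carbon steel: f(T) = -0.054·(T−10) [T>10 °C] = -0.0972
  sulphur-dioxide contribution → 56.13 μm/a
  chloride contribution → 5.008 μm/a
  total first-year rate 61.14 μm/a
Long-term exponent b (ISO 9224 Table 2, B1) = 0.523
  D(10) = 61.14 × 10^0.523 = 61.14 × 3.334 = 203.8 μm
  Mass loss = 203.8 μm × 7.85 g/cm³ = 1600 g·m⁻²

D(10) = 1.60e+03 g·m⁻²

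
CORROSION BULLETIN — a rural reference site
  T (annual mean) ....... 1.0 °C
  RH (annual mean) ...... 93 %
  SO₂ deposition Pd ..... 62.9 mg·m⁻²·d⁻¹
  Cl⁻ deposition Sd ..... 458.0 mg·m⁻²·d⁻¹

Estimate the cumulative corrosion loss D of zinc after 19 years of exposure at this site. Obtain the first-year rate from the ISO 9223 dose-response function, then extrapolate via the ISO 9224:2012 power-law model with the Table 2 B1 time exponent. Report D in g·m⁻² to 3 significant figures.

zinc: temperature factor f = +0.038·(-9.0) = -0.3420
  SO₂ term: 0.0129·62.9^0.44·exp(0.046·93-0.3420) = 4.087
  Sd branch = 0.0175·Sd^0.57·e^(0.008·RH+0.085·T) = 1.318 μm/a
  sum: 4.087 + 1.318 → r_corr = 5.404 μm/a
Power-law: D(19) = r_corr · 19^0.813
  D(19) = 5.404 × 19^0.813 = 5.404 × 10.96 = 59.21 μm
  Mass loss = 59.21 μm × 7.14 g/cm³ = 422.7 g·m⁻²

D(19) = 423 g·m⁻²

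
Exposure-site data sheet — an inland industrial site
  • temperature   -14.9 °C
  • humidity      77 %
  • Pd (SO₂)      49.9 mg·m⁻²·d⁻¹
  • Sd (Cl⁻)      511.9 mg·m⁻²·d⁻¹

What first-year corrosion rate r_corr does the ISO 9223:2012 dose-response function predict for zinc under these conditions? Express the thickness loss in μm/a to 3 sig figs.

zinc: f(T) = +0.038·(T−10) [T≤10 °C] = -0.9462
  SO₂ term: 0.0129·49.9^0.44·exp(0.046·77-0.9462) = 0.9663
  Sd branch = 0.0175·Sd^0.57·e^(0.008·RH+0.085·T) = 0.3197 μm/a
  sum: 0.9663 + 0.3197 → r_corr = 1.286 μm/a

r_corr = 1.29 μm/a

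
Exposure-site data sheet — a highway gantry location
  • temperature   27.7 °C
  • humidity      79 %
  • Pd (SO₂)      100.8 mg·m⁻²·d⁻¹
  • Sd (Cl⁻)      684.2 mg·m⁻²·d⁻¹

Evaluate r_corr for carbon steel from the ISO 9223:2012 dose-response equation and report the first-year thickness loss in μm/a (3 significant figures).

carbon steel: f(T) = -0.054·(T−10) [T>10 °C] = -0.9558
  sulphur-dioxide contribution → 36.38 μm/a
  chloride contribution → 239.8 μm/a
  ⇒ r_corr(carbon steel) = 276.2 μm/a

r_corr = 276 μm/a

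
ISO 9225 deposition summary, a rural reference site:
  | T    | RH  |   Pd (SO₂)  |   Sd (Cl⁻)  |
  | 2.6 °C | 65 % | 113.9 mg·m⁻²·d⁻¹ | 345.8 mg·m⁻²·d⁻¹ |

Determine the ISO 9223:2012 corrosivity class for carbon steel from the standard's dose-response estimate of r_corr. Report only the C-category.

carbon steel: T≤10 °C ⇒ hinge +0.150·(2.6−10) = -1.1100
  sulphur-dioxide contribution → 25.11 μm/a
  chloride contribution → 36.26 μm/a
  total first-year rate 61.37 μm/a
61.4 μm/a falls in (50, 80] for carbon steel → category C4

C4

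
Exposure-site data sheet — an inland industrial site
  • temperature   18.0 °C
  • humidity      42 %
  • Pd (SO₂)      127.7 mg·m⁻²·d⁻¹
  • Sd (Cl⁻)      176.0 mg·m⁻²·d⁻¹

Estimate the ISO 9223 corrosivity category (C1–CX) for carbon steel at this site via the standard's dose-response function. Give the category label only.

carbon steel: temperature factor f = -0.054·(8.0) = -0.4320
  SO₂ term: 1.77·127.7^0.52·exp(0.02·42-0.4320) = 33.14
  Sd branch = 0.102·Sd^0.62·e^(0.033·RH+0.04·T) = 20.67 μm/a
  sum: 33.14 + 20.67 → r_corr = 53.82 μm/a
Category bounds: 50…80 μm/a bracket r_corr ⇒ C4

C4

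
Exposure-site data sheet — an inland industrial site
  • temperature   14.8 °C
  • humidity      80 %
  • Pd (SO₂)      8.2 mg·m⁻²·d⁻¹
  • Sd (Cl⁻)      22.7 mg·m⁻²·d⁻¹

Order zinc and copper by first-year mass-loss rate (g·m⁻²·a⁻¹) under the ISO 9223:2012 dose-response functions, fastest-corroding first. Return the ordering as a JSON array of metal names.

["copper", "zinc"]

zinc: temperature factor f = -0.071·(4.8) = -0.3408
  sulphur-dioxide contribution → 0.918 μm/a
  chloride contribution → 0.6923 μm/a
  ⇒ r_corr(zinc) = 1.61 μm/a
  mass loss = 1.61 μm/a × 7.14 g/cm³ = 11.5 g·m⁻²·a⁻¹
copper: temperature factor f = -0.080·(4.8) = -0.3840
  sulphur-dioxide contribution → 0.6998 μm/a
  chloride contribution → 0.8761 μm/a
  ⇒ r_corr(copper) = 1.576 μm/a
  mass loss = 1.576 μm/a × 8.96 g/cm³ = 14.12 g·m⁻²·a⁻¹
Ordering by g·m⁻²·a⁻¹: copper (14.1) > zinc (11.5)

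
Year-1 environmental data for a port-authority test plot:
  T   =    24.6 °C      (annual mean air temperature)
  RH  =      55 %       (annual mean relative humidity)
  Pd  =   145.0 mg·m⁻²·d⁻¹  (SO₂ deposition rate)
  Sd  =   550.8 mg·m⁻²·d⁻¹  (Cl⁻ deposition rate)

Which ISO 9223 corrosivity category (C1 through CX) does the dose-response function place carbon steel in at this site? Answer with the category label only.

carbon steel: T>10 °C ⇒ hinge -0.054·(24.6−10) = -0.7884
  SO₂ term: 1.77·145.0^0.52·exp(0.02·55-0.7884) = 32.15
  Sd branch = 0.102·Sd^0.62·e^(0.033·RH+0.04·T) = 83.87 μm/a
  sum: 32.15 + 83.87 → r_corr = 116 μm/a
116 μm/a falls in (80, 200] for carbon steel → category C5

C5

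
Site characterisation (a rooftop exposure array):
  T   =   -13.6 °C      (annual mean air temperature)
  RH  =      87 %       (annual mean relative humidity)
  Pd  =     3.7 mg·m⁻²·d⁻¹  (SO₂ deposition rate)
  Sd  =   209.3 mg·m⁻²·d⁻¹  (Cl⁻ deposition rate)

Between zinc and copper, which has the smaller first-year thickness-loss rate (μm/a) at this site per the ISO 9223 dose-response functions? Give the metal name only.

zinc: T≤10 °C ⇒ hinge +0.038·(-13.6−10) = -0.8968
  Pd branch = 0.0129·Pd^0.44·e^(0.046·RH+f) = 0.5119 μm/a
  Cl⁻ term: 0.0175·209.3^0.57·exp(0.008·87+0.085·-13.6) = 0.2323
  r_corr = 0.5119 + 0.2323 = 0.7442 μm/a
copper: f(T) = +0.126·(T−10) [T≤10 °C] = -2.9736
  Pd branch = 0.0053·Pd^0.26·e^(0.059·RH+f) = 0.06454 μm/a
  Cl⁻ term: 0.01025·209.3^0.27·exp(0.036·87+0.049·-13.6) = 0.5107
  r_corr = 0.06454 + 0.5107 = 0.5752 μm/a
Ordering by μm/a: zinc (0.744) > copper (0.575)

copper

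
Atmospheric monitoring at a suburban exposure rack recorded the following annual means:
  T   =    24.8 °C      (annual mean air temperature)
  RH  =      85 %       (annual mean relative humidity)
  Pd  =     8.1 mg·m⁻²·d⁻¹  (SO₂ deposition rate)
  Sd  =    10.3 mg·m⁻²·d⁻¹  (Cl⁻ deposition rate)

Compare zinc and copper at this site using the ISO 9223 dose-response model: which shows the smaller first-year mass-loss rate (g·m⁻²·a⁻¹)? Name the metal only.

zinc: T>10 °C ⇒ hinge -0.071·(24.8−10) = -1.0508
  sulphur-dioxide contribution → 0.565 μm/a
  chloride contribution → 1.074 μm/a
  ⇒ r_corr(zinc) = 1.639 μm/a
  mass loss = 1.639 μm/a × 7.14 g/cm³ = 11.71 g·m⁻²·a⁻¹
copper: f(T) = -0.080·(T−10) [T>10 °C] = -1.1840
  sulphur-dioxide contribution → 0.421 μm/a
  chloride contribution → 1.383 μm/a
  total first-year rate 1.804 μm/a
  mass loss = 1.804 μm/a × 8.96 g/cm³ = 16.17 g·m⁻²·a⁻¹
Ordering by g·m⁻²·a⁻¹: copper (16.2) > zinc (11.7)

zinc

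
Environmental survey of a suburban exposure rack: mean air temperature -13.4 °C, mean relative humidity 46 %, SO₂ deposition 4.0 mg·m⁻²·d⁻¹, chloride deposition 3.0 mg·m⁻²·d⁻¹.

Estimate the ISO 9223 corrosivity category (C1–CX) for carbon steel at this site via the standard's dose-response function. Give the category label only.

carbon steel: temperature factor f = +0.150·(-23.4) = -3.5100
  Pd branch = 1.77·Pd^0.52·e^(0.02·RH+f) = 0.273 μm/a
  Sd branch = 0.102·Sd^0.62·e^(0.033·RH+0.04·T) = 0.5381 μm/a
  r_corr = 0.273 + 0.5381 = 0.8112 μm/a
0.811 μm/a falls in (0, 1.3] for carbon steel → category C1

C1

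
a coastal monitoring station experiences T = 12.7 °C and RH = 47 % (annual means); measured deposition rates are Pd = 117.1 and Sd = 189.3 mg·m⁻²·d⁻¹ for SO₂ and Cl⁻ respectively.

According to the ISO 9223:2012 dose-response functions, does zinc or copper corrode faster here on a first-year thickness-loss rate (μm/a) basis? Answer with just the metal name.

zinc

zinc: T>10 °C ⇒ hinge -0.071·(12.7−10) = -0.1917
  sulphur-dioxide contribution → 0.7524 μm/a
  chloride contribution → 1.49 μm/a
  ⇒ r_corr(zinc) = 2.242 μm/a
copper: T>10 °C ⇒ hinge -0.080·(12.7−10) = -0.2160
  sulphur-dioxide contribution → 0.2358 μm/a
  chloride contribution → 0.4272 μm/a
  total first-year rate 0.663 μm/a
Ordering by μm/a: zinc (2.24) > copper (0.663)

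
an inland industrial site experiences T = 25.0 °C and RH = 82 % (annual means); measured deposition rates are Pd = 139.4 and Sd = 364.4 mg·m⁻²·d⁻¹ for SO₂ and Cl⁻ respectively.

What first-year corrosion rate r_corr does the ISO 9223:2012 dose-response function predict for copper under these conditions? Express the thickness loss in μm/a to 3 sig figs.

r_corr = 4.01 μm/a

copper: T>10 °C ⇒ hinge -0.080·(25.0−10) = -1.2000
  Pd branch = 0.0053·Pd^0.26·e^(0.059·RH+f) = 0.7274 μm/a
  Cl⁻ term: 0.01025·364.4^0.27·exp(0.036·82+0.049·25.0) = 3.284
  sum: 0.7274 + 3.284 → r_corr = 4.011 μm/a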